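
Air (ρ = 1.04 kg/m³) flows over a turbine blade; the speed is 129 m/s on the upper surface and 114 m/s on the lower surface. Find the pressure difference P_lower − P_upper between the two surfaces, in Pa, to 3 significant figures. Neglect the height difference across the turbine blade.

Bernoulli (same height): P_lower − P_upper = ½ρ(v_upper² − v_lower²).
ΔP = ½·1.04·(129² − 114²) = 1900 Pa.

ΔP = 1900 Pa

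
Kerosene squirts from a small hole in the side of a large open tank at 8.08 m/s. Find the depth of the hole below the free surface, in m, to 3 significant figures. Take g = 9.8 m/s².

h ≈ 3.33 m

Inverting v = √(2gh) gives h = v² / 2g.
h = 8.08²/(2·9.8) = 65.3/19.60 = 3.33 m.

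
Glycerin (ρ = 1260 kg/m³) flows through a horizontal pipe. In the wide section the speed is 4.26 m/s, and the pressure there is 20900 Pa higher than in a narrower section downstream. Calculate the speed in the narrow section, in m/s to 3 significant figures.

v₂ = 7.16 m/s

Horizontal Bernoulli: P₁ + ½ρv₁² = P₂ + ½ρv₂², so v₂² = v₁² + 2(P₁ − P₂)/ρ.
v₂ = √(4.26² + 2·20900/1260) = √(18.1 + 33.2) = 7.16 m/s.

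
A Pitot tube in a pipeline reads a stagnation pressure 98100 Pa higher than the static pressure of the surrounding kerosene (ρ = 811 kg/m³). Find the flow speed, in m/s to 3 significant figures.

Bernoulli between the free stream and the stagnation point: ½ρv² = P_stag − P_static.
v = √(2ΔP/ρ) = √(2·98100/811) = 15.6 m/s.

v = 15.6 m/s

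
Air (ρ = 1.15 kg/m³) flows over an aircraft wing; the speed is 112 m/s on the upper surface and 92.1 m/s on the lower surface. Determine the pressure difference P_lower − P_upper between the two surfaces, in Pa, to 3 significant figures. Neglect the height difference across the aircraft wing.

ΔP ≈ 2340 Pa

The pressure is lower where the speed is higher: ΔP = ½ρ(v_up² − v_low²).
ΔP = ½·1.15·(112² − 92.1²) = 2340 Pa.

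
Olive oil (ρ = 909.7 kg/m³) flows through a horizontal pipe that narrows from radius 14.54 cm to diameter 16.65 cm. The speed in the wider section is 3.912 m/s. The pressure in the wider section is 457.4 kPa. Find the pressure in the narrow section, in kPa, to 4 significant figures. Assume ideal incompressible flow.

Mass conservation (A₁v₁ = A₂v₂) gives v₂ = 3.912 × 664.2/217.7 = 11.93 m/s.
Bernoulli (h₁ = h₂): P₁ − P₂ = ½ρ(v₂² − v₁²).
P₂ = P₁ − ½ρ(v₂² − v₁²) = 457400 − ½·909.7·(11.93² − 3.912²) = 457400 − 57810 = 399600 Pa.

P₂ = 399.6 kPa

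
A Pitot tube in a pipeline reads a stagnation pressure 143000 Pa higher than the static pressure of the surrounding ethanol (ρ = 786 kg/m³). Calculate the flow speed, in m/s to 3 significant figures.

v ≈ 19.1 m/s

Bernoulli between the free stream and the stagnation point: ½ρv² = P_stag − P_static.
v = √(2ΔP/ρ) = √(2·143000/786) = 19.1 m/s.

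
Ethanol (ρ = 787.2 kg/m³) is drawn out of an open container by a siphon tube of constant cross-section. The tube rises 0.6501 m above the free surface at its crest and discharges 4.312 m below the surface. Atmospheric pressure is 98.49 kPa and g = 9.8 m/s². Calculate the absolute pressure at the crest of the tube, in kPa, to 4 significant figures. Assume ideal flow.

From the surface to the outlet (both open to atmosphere, surface at rest): v = √(2g·h_out) = √(2·9.8·4.312) = 9.193 m/s.
Continuity keeps v the same throughout the tube; from surface to crest, P_atm + 0 = P_top + ½ρv² + ρg·h_top.
P_top = 98490 − ½·787.2·9.193² − 787.2·9.8·0.6501 = 60210 Pa.

60.21 kPa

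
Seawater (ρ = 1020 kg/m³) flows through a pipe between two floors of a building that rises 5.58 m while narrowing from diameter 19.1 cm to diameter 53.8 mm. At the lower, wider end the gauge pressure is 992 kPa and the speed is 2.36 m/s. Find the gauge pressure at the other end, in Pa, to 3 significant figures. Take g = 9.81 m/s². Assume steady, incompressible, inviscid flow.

P₂ = 488000 Pa

Continuity gives A₁v₁ = A₂v₂, so v₂ = (287 cm²)/(22.7 cm²) × 2.36 m/s = 29.7 m/s.
Applying Bernoulli between the two ends and solving for P₂: P₂ = P₁ + ½ρ(v₁² − v₂²) − ρgΔh.
P₂ = 992000 + ½·1020·(2.36² − 29.7²) − 1020·9.81·(+5.58) = 992000 + (-448000) − (55800) = 488000 Pa.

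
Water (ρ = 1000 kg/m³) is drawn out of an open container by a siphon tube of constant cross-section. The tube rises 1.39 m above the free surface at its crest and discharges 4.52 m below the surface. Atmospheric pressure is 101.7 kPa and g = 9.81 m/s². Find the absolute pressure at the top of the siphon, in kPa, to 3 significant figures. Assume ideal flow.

The outlet speed comes from Torricelli: v = √(2g·4.52) = 9.42 m/s.
With constant cross-section the crest speed equals v; applying Bernoulli from the surface up to the crest, P_top = P_atm − ½ρv² − ρg·h_top.
P_top = 101700 − ½·1000·9.42² − 1000·9.81·1.39 = 43700 Pa.

43.7 kPa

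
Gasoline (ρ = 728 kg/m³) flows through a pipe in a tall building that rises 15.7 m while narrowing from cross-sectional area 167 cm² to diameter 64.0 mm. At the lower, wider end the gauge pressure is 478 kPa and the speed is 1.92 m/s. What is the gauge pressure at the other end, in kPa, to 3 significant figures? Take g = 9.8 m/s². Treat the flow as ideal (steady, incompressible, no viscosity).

By continuity, v₂ = v₁·A₁/A₂ = 1.92·(167/32.2) = 9.97 m/s.
Energy conservation along the streamline gives P₂ = P₁ − ½ρ(v₂² − v₁²) − ρg(h₂ − h₁).
P₂ = 478000 + ½·728·(1.92² − 9.97²) − 728·9.8·(+15.7) = 478000 + (-34800) − (112000) = 331000 Pa.

P₂ ≈ 331 kPa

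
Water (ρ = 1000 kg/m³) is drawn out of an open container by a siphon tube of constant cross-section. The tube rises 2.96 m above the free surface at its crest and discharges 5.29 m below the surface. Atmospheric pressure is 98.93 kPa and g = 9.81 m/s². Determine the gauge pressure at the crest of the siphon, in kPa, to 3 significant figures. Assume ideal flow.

From the surface to the outlet (both open to atmosphere, surface at rest): v = √(2g·h_out) = √(2·9.81·5.29) = 10.2 m/s.
With constant cross-section the crest speed equals v; applying Bernoulli from the surface up to the crest, P_top = P_atm − ½ρv² − ρg·h_top.
P_top = 98930 − ½·1000·10.2² − 1000·9.81·2.96 = 18000 Pa. So P_gauge = P_top − P_atm = -80900 Pa.

P_gauge = -80.9 kPa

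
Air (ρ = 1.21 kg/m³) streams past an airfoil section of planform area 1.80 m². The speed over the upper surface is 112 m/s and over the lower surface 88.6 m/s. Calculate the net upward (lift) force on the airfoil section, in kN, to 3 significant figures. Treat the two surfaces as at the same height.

With equal heights on the two surfaces, Bernoulli gives P_lower − P_upper = ½ρ(v_upper² − v_lower²).
ΔP = ½·1.21·(112² − 88.6²) = 2840 Pa.
Lift = ΔP · A = 2840 × 1.80 = 5110 N.

F ≈ 5.11 kN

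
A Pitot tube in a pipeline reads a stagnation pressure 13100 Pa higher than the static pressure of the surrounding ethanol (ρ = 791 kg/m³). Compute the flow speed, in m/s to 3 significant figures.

At the stagnation point the flow is brought to rest, so Bernoulli gives P_stag − P_static = ½ρv².
v = √(2ΔP/ρ) = √(2·13100/791) = 5.76 m/s.

v = 5.76 m/s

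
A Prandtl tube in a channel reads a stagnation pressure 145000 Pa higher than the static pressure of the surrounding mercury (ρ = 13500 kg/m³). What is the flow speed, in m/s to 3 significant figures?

At the stagnation point the flow is brought to rest, so Bernoulli gives P_stag − P_static = ½ρv².
v = √(2ΔP/ρ) = √(2·145000/13500) = 4.63 m/s.

v = 4.63 m/s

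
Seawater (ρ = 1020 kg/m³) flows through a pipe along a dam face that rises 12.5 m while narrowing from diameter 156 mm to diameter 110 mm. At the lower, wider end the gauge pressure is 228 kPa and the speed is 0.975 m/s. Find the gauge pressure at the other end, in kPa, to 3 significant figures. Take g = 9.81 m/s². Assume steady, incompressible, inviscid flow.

Continuity gives A₁v₁ = A₂v₂, so v₂ = (191 cm²)/(95.0 cm²) × 0.975 m/s = 1.96 m/s.
Bernoulli: P₁ + ½ρv₁² + ρg h₁ = P₂ + ½ρv₂² + ρg h₂, so P₂ = P₁ + ½ρ(v₁² − v₂²) − ρg(h₂ − h₁).
P₂ = 228000 + ½·1020·(0.975² − 1.96²) − 1020·9.81·(+12.5) = 228000 + (-1480) − (125000) = 101000 Pa.

P₂ ≈ 101 kPa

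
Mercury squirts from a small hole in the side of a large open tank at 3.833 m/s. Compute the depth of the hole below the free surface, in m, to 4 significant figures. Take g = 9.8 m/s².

0.7496 m

Torricelli: v = √(2gh), so h = v²/(2g).
h = 3.833²/(2·9.8) = 14.69/19.60 = 0.7496 m.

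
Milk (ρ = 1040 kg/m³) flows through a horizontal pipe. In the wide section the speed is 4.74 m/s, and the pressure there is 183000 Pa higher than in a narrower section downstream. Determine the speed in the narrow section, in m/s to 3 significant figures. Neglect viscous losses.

With h₁ = h₂, rearranging Bernoulli gives v₂ = √(v₁² + 2ΔP/ρ).
v₂ = √(4.74² + 2·183000/1040) = √(22.5 + 352) = 19.3 m/s.

19.3 m/s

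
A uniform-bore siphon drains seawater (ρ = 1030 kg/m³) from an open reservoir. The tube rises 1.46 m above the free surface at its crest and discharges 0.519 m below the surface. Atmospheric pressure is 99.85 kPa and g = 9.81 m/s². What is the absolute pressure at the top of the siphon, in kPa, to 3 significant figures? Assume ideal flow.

The outlet speed comes from Torricelli: v = √(2g·0.519) = 3.19 m/s.
With constant cross-section the crest speed equals v; applying Bernoulli from the surface up to the crest, P_top = P_atm − ½ρv² − ρg·h_top.
P_top = 99850 − ½·1030·3.19² − 1030·9.81·1.46 = 79900 Pa.

P_top = 79.9 kPa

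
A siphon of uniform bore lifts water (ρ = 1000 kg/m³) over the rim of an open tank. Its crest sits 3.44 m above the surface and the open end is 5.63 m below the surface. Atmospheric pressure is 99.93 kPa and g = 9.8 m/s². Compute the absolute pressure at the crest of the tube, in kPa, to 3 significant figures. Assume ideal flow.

The outlet speed comes from Torricelli: v = √(2g·5.63) = 10.5 m/s.
With constant cross-section the crest speed equals v; applying Bernoulli from the surface up to the crest, P_top = P_atm − ½ρv² − ρg·h_top.
P_top = 99930 − ½·1000·10.5² − 1000·9.8·3.44 = 11000 Pa.

P_top = 11.0 kPa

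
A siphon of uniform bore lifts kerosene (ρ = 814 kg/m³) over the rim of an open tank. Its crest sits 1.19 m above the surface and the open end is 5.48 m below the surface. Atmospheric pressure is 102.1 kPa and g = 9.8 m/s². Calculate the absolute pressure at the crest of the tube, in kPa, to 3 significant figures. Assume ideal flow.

48.9 kPa

From the surface to the outlet (both open to atmosphere, surface at rest): v = √(2g·h_out) = √(2·9.8·5.48) = 10.4 m/s.
Continuity keeps v the same throughout the tube; from surface to crest, P_atm + 0 = P_top + ½ρv² + ρg·h_top.
P_top = 102100 − ½·814·10.4² − 814·9.8·1.19 = 48900 Pa.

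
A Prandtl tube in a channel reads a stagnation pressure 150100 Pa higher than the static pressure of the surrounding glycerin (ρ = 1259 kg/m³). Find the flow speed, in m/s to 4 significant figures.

v ≈ 15.44 m/s

At the stagnation point the flow is brought to rest, so Bernoulli gives P_stag − P_static = ½ρv².
v = √(2ΔP/ρ) = √(2·150100/1259) = 15.44 m/s.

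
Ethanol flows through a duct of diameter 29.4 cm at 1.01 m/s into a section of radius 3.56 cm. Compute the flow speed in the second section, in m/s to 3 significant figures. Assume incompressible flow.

v₂ ≈ 17.2 m/s

Mass conservation (A₁v₁ = A₂v₂) gives v₂ = 1.01 × 679/39.8 = 17.2 m/s.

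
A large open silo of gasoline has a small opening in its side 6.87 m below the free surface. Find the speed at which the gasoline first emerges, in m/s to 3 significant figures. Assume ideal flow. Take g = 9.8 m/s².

Bernoulli from surface to hole (P equal, v_surface ≈ 0): v = √(2gh) = √(2×9.8×6.87) = 11.6 m/s.

v ≈ 11.6 m/s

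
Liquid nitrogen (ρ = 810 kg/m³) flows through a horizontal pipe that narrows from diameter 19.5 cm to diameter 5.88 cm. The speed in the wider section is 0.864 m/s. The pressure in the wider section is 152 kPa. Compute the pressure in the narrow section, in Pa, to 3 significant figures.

P₂ = 116000 Pa

By continuity, v₂ = v₁·A₁/A₂ = 0.864·(299/27.2) = 9.50 m/s.
With no height change, Bernoulli's equation is P₁ + ½ρv₁² = P₂ + ½ρv₂².
P₂ = P₁ − ½ρ(v₂² − v₁²) = 152000 − ½·810·(9.50² − 0.864²) = 152000 − 36300 = 116000 Pa.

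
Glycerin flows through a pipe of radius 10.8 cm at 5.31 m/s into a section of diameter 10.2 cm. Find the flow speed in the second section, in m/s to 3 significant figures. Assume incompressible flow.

v₂ = 23.8 m/s

Continuity gives A₁v₁ = A₂v₂, so v₂ = (366 cm²)/(81.7 cm²) × 5.31 m/s = 23.8 m/s.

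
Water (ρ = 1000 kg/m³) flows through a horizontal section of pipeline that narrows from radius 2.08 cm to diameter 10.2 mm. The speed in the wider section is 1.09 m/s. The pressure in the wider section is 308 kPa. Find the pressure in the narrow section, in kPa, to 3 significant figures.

Mass conservation (A₁v₁ = A₂v₂) gives v₂ = 1.09 × 13.6/0.817 = 18.1 m/s.
Bernoulli (h₁ = h₂): P₁ − P₂ = ½ρ(v₂² − v₁²).
P₂ = P₁ − ½ρ(v₂² − v₁²) = 308000 − ½·1000·(18.1² − 1.09²) = 308000 − 164000 = 144000 Pa.

144 kPa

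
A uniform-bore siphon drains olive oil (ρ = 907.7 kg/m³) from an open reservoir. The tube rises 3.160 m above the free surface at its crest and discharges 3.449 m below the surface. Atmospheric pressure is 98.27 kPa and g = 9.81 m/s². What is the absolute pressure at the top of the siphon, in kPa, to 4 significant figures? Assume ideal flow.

Bernoulli surface→outlet gives ½v² = g·h_out, so v = √(2·9.81·3.449) = 8.226 m/s.
Continuity keeps v the same throughout the tube; from surface to crest, P_atm + 0 = P_top + ½ρv² + ρg·h_top.
P_top = 98270 − ½·907.7·8.226² − 907.7·9.81·3.160 = 39420 Pa.

P_top ≈ 39.42 kPa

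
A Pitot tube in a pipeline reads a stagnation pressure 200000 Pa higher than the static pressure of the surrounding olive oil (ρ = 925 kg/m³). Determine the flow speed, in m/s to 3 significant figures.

v ≈ 20.8 m/s

Bernoulli between the free stream and the stagnation point: ½ρv² = P_stag − P_static.
v = √(2ΔP/ρ) = √(2·200000/925) = 20.8 m/s.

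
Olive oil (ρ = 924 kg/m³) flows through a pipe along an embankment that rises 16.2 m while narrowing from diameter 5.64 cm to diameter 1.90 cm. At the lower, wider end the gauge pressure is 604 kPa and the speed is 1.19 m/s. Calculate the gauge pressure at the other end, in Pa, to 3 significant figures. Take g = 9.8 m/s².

By continuity, v₂ = v₁·A₁/A₂ = 1.19·(25.0/2.84) = 10.5 m/s.
Energy conservation along the streamline gives P₂ = P₁ − ½ρ(v₂² − v₁²) − ρg(h₂ − h₁).
P₂ = 604000 + ½·924·(1.19² − 10.5²) − 924·9.8·(+16.2) = 604000 + (-50100) − (147000) = 407000 Pa.

407000 Pa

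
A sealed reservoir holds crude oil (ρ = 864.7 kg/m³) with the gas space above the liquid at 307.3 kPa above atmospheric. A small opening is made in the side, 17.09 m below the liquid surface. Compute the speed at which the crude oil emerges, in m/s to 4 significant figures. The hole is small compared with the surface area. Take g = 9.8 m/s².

v ≈ 32.34 m/s

Take point 1 at the surface (v₁ ≈ 0) and point 2 at the hole (at atmospheric pressure). Bernoulli: P₁ + ρg h = P_atm + ½ρv₂².
With P₁ − P_atm = 307300 Pa, v₂ = √(2gh + 2ΔP/ρ) = √(2·9.8·17.09 + 2·307300/864.7) = 32.34 m/s.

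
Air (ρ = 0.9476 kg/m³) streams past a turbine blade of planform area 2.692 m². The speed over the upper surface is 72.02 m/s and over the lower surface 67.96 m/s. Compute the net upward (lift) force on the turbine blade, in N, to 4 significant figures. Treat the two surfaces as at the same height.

The faster flow above has the lower pressure; Bernoulli (same height) gives ΔP = ½ρ(v_up² − v_low²).
ΔP = ½·0.9476·(72.02² − 67.96²) = 269.3 Pa.
Lift = ΔP · A = 269.3 × 2.692 = 724.9 N.

F ≈ 724.9 N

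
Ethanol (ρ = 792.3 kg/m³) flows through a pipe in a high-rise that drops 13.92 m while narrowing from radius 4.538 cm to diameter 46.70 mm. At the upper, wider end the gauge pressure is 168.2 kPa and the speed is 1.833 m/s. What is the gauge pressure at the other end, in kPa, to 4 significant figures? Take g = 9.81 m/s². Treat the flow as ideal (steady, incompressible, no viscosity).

By continuity, v₂ = v₁·A₁/A₂ = 1.833·(64.70/17.13) = 6.923 m/s.
Bernoulli: P₁ + ½ρv₁² + ρg h₁ = P₂ + ½ρv₂² + ρg h₂, so P₂ = P₁ + ½ρ(v₁² − v₂²) − ρg(h₂ − h₁).
P₂ = 168200 + ½·792.3·(1.833² − 6.923²) − 792.3·9.81·(−13.92) = 168200 + (-17660) − (-108200) = 258700 Pa.

P₂ ≈ 258.7 kPa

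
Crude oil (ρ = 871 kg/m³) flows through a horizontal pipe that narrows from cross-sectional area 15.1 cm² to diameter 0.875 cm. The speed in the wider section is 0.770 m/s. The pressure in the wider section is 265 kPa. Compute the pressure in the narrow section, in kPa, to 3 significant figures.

By continuity, v₂ = v₁·A₁/A₂ = 0.770·(15.1/0.601) = 19.3 m/s.
With no height change, Bernoulli's equation is P₁ + ½ρv₁² = P₂ + ½ρv₂².
P₂ = P₁ − ½ρ(v₂² − v₁²) = 265000 − ½·871·(19.3² − 0.770²) = 265000 − 163000 = 102000 Pa.

P₂ = 102 kPa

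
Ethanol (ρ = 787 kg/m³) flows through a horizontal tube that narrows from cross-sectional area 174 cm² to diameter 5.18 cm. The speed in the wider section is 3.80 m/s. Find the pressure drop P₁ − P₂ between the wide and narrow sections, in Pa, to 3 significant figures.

The volume flow rate is constant, so v₂ = (A₁/A₂)v₁ = (174/21.1)·3.80 = 31.4 m/s.
Bernoulli (h₁ = h₂): P₁ − P₂ = ½ρ(v₂² − v₁²).
P₁ − P₂ = ½·787·(31.4² − 3.80²) = ½·787·970 = 382000 Pa.

382000 Pa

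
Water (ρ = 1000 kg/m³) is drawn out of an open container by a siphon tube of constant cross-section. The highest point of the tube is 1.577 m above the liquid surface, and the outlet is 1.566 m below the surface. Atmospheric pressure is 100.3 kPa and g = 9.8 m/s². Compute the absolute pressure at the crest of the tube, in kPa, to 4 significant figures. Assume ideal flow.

69.50 kPa

The outlet speed comes from Torricelli: v = √(2g·1.566) = 5.540 m/s.
The bore is uniform, so the speed at the crest is the same v. Bernoulli surface→crest: P_atm = P_top + ½ρv² + ρg·h_top.
P_top = 100300 − ½·1000·5.540² − 1000·9.8·1.577 = 69500 Pa.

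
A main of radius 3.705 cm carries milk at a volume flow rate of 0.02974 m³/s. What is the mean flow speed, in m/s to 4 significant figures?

6.896 m/s

Q = 0.02974 m³/s = 0.02974 m³/s.
v = Q/A = 0.02974 / 0.004312 = 6.896 m/s.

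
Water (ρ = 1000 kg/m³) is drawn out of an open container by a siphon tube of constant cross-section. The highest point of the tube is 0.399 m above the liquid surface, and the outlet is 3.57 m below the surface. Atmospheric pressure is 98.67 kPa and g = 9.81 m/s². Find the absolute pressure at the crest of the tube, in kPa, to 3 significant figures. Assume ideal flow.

The outlet speed comes from Torricelli: v = √(2g·3.57) = 8.37 m/s.
With constant cross-section the crest speed equals v; applying Bernoulli from the surface up to the crest, P_top = P_atm − ½ρv² − ρg·h_top.
P_top = 98670 − ½·1000·8.37² − 1000·9.81·0.399 = 59700 Pa.

59.7 kPa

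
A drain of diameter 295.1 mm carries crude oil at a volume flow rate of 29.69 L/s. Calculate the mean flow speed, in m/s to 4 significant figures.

Q = 29.69 L/s = 0.02969 m³/s.
v = Q/A = 0.02969 / 0.06840 = 0.4341 m/s.

v = 0.4341 m/s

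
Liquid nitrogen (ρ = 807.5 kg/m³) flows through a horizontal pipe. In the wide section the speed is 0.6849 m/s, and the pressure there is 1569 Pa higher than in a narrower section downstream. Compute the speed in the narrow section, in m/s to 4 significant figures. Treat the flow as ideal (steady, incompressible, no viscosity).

With h₁ = h₂, rearranging Bernoulli gives v₂ = √(v₁² + 2ΔP/ρ).
v₂ = √(0.6849² + 2·1569/807.5) = √(0.4691 + 3.886) = 2.087 m/s.

v₂ = 2.087 m/s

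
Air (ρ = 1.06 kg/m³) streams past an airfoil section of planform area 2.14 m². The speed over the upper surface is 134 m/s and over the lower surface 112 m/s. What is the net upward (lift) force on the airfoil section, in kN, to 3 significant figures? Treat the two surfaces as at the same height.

From P + ½ρv² = const at equal height, P_low − P_up = ½ρ(v_up² − v_low²).
ΔP = ½·1.06·(134² − 112²) = 2870 Pa.
Lift = ΔP · A = 2870 × 2.14 = 6140 N.

F ≈ 6.14 kN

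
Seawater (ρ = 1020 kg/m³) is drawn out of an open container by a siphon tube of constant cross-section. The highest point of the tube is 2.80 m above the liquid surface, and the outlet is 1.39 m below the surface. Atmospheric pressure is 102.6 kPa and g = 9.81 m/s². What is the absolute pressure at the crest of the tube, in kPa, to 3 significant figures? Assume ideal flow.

The outlet speed comes from Torricelli: v = √(2g·1.39) = 5.22 m/s.
With constant cross-section the crest speed equals v; applying Bernoulli from the surface up to the crest, P_top = P_atm − ½ρv² − ρg·h_top.
P_top = 102600 − ½·1020·5.22² − 1020·9.81·2.80 = 60700 Pa.

P_top ≈ 60.7 kPa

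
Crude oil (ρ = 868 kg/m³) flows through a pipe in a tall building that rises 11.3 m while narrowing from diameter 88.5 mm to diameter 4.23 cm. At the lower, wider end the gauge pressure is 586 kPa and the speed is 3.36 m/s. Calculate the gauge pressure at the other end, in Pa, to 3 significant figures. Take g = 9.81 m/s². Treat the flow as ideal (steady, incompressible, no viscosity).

P₂ ≈ 401000 Pa

The volume flow rate is constant, so v₂ = (A₁/A₂)v₁ = (61.5/14.1)·3.36 = 14.7 m/s.
Energy conservation along the streamline gives P₂ = P₁ − ½ρ(v₂² − v₁²) − ρg(h₂ − h₁).
P₂ = 586000 + ½·868·(3.36² − 14.7²) − 868·9.81·(+11.3) = 586000 + (-89000) − (96200) = 401000 Pa.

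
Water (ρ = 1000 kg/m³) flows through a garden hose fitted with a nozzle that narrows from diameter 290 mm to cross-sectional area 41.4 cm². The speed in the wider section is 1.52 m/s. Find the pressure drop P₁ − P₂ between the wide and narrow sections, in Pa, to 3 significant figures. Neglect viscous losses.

By continuity, v₂ = v₁·A₁/A₂ = 1.52·(661/41.4) = 24.3 m/s.
The pipe is horizontal, so Bernoulli reduces to P₁ + ½ρv₁² = P₂ + ½ρv₂².
P₁ − P₂ = ½·1000·(24.3² − 1.52²) = ½·1000·586 = 293000 Pa.

ΔP ≈ 293000 Pa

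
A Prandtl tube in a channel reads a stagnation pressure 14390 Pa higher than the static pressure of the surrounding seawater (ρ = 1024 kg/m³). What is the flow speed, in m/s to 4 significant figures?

At the stagnation point the flow is brought to rest, so Bernoulli gives P_stag − P_static = ½ρv².
v = √(2ΔP/ρ) = √(2·14390/1024) = 5.301 m/s.

v = 5.301 m/s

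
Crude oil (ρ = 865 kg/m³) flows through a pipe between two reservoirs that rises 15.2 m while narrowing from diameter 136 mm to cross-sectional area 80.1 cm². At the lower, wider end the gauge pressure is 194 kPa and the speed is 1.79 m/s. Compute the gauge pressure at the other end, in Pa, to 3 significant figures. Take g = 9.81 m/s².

Continuity gives A₁v₁ = A₂v₂, so v₂ = (145 cm²)/(80.1 cm²) × 1.79 m/s = 3.25 m/s.
Applying Bernoulli between the two ends and solving for P₂: P₂ = P₁ + ½ρ(v₁² − v₂²) − ρgΔh.
P₂ = 194000 + ½·865·(1.79² − 3.25²) − 865·9.81·(+15.2) = 194000 + (-3170) − (129000) = 61800 Pa.

61800 Pa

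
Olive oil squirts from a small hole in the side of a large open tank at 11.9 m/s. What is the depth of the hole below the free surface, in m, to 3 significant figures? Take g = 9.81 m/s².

For a small hole in a large open tank, ½v² = gh, giving h = v²/(2g).
h = 11.9²/(2·9.81) = 142/19.62 = 7.22 m.

h ≈ 7.22 m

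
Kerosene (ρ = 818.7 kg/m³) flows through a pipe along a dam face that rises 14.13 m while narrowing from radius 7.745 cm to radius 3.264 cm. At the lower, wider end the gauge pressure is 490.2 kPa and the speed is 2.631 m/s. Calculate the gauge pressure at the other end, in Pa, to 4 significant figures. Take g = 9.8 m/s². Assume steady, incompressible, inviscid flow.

By continuity, v₂ = v₁·A₁/A₂ = 2.631·(188.4/33.47) = 14.81 m/s.
Energy conservation along the streamline gives P₂ = P₁ − ½ρ(v₂² − v₁²) − ρg(h₂ − h₁).
P₂ = 490200 + ½·818.7·(2.631² − 14.81²) − 818.7·9.8·(+14.13) = 490200 + (-87000) − (113400) = 289800 Pa.

P₂ ≈ 289800 Pa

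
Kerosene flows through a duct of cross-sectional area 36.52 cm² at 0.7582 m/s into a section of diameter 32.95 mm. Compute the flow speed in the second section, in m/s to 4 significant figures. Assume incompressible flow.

v₂ = 3.247 m/s

The volume flow rate is constant, so v₂ = (A₁/A₂)v₁ = (36.52/8.527)·0.7582 = 3.247 m/s.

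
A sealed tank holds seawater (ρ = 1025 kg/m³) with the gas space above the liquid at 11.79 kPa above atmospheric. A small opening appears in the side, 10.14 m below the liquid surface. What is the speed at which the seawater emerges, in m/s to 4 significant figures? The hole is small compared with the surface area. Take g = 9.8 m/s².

v = 14.89 m/s

Take point 1 at the surface (v₁ ≈ 0) and point 2 at the hole (at atmospheric pressure). Bernoulli: P₁ + ρg h = P_atm + ½ρv₂².
With P₁ − P_atm = 11790 Pa, v₂ = √(2gh + 2ΔP/ρ) = √(2·9.8·10.14 + 2·11790/1025) = 14.89 m/s.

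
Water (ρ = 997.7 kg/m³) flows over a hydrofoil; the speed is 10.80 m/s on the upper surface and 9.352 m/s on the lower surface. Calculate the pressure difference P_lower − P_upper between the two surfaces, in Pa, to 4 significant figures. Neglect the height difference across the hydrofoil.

14560 Pa

The pressure is lower where the speed is higher: ΔP = ½ρ(v_up² − v_low²).
ΔP = ½·997.7·(10.80² − 9.352²) = 14560 Pa.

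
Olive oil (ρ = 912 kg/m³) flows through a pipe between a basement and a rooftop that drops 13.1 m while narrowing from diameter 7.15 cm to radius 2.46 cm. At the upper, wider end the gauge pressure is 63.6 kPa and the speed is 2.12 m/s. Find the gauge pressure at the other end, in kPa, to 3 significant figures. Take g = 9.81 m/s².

Continuity gives A₁v₁ = A₂v₂, so v₂ = (40.2 cm²)/(19.0 cm²) × 2.12 m/s = 4.48 m/s.
Applying Bernoulli between the two ends and solving for P₂: P₂ = P₁ + ½ρ(v₁² − v₂²) − ρgΔh.
P₂ = 63600 + ½·912·(2.12² − 4.48²) − 912·9.81·(−13.1) = 63600 + (-7090) − (-117000) = 174000 Pa.

174 kPa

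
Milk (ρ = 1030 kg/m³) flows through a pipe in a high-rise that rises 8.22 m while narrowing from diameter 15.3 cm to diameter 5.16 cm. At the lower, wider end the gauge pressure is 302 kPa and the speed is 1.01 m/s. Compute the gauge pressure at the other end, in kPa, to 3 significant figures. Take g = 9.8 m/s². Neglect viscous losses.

By continuity, v₂ = v₁·A₁/A₂ = 1.01·(184/20.9) = 8.88 m/s.
Applying Bernoulli between the two ends and solving for P₂: P₂ = P₁ + ½ρ(v₁² − v₂²) − ρgΔh.
P₂ = 302000 + ½·1030·(1.01² − 8.88²) − 1030·9.8·(+8.22) = 302000 + (-40100) − (83000) = 179000 Pa.

P₂ ≈ 179 kPa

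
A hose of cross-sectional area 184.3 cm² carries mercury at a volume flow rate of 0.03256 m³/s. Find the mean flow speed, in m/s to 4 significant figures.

v = 1.767 m/s

Q = 0.03256 m³/s = 0.03256 m³/s.
v = Q/A = 0.03256 / 0.01843 = 1.767 m/s.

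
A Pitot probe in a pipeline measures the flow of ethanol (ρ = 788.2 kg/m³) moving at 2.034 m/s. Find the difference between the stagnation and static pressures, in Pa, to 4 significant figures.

ΔP ≈ 1630 Pa

The dynamic pressure equals the rise in static pressure at the stagnation point: ΔP = ½ρv².
ΔP = ½·788.2·2.034² = 1630 Pa.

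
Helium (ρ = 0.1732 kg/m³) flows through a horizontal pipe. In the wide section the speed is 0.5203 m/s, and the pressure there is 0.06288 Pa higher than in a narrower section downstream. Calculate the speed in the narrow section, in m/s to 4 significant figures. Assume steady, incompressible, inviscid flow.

With h₁ = h₂, rearranging Bernoulli gives v₂ = √(v₁² + 2ΔP/ρ).
v₂ = √(0.5203² + 2·0.06288/0.1732) = √(0.2707 + 0.7261) = 0.9984 m/s.

v₂ ≈ 0.9984 m/s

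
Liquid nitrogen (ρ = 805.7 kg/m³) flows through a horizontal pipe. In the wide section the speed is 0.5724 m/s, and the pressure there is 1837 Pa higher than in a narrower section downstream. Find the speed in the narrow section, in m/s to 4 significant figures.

Horizontal Bernoulli: P₁ + ½ρv₁² = P₂ + ½ρv₂², so v₂² = v₁² + 2(P₁ − P₂)/ρ.
v₂ = √(0.5724² + 2·1837/805.7) = √(0.3276 + 4.560) = 2.211 m/s.

v₂ = 2.211 m/s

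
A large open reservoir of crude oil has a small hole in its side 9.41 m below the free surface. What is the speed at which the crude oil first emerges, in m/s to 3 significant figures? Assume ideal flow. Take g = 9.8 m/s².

v = 13.6 m/s

With the surface at rest and both surface and jet at atmospheric pressure, Bernoulli gives ρg h = ½ρv², so v = √(2gh) = √(2·9.8·9.41) = 13.6 m/s.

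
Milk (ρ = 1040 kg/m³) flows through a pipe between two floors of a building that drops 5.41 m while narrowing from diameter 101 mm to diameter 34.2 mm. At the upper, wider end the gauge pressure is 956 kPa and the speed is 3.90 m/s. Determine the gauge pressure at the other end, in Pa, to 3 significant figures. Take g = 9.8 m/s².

Continuity gives A₁v₁ = A₂v₂, so v₂ = (80.1 cm²)/(9.19 cm²) × 3.90 m/s = 34.0 m/s.
Applying Bernoulli between the two ends and solving for P₂: P₂ = P₁ + ½ρ(v₁² − v₂²) − ρgΔh.
P₂ = 956000 + ½·1040·(3.90² − 34.0²) − 1040·9.8·(−5.41) = 956000 + (-594000) − (-55100) = 417000 Pa.

417000 Pa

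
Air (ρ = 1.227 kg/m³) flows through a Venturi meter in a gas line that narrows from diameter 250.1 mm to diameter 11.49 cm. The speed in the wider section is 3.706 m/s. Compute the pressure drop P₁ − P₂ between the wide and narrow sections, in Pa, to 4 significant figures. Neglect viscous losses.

The volume flow rate is constant, so v₂ = (A₁/A₂)v₁ = (491.3/103.7)·3.706 = 17.56 m/s.
With no height change, Bernoulli's equation is P₁ + ½ρv₁² = P₂ + ½ρv₂².
P₁ − P₂ = ½·1.227·(17.56² − 3.706²) = ½·1.227·294.6 = 180.7 Pa.

ΔP ≈ 180.7 Pa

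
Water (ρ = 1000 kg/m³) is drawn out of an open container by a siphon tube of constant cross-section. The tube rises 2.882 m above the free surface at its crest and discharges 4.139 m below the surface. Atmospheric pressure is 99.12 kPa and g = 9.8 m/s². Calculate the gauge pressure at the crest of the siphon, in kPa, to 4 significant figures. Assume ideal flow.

The outlet speed comes from Torricelli: v = √(2g·4.139) = 9.007 m/s.
With constant cross-section the crest speed equals v; applying Bernoulli from the surface up to the crest, P_top = P_atm − ½ρv² − ρg·h_top.
P_top = 99120 − ½·1000·9.007² − 1000·9.8·2.882 = 30310 Pa. So P_gauge = P_top − P_atm = -68810 Pa.

P_gauge ≈ -68.81 kPa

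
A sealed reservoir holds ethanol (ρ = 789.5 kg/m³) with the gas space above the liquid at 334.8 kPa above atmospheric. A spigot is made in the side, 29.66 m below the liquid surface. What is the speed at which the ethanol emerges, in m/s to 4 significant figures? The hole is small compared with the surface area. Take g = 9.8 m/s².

Take point 1 at the surface (v₁ ≈ 0) and point 2 at the hole (at atmospheric pressure). Bernoulli: P₁ + ρg h = P_atm + ½ρv₂².
With P₁ − P_atm = 334800 Pa, v₂ = √(2gh + 2ΔP/ρ) = √(2·9.8·29.66 + 2·334800/789.5) = 37.81 m/s.

v = 37.81 m/s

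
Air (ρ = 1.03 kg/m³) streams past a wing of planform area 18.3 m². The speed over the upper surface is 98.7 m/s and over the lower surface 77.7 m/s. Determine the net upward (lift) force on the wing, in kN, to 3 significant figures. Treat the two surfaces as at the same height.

F ≈ 34.9 kN

From P + ½ρv² = const at equal height, P_low − P_up = ½ρ(v_up² − v_low²).
ΔP = ½·1.03·(98.7² − 77.7²) = 1910 Pa.
Lift = ΔP · A = 1910 × 18.3 = 34900 N.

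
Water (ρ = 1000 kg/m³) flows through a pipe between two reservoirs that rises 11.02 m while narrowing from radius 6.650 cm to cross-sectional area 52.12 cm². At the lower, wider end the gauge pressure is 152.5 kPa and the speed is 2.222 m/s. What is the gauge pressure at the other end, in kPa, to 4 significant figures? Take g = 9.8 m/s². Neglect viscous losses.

P₂ = 29.43 kPa

The volume flow rate is constant, so v₂ = (A₁/A₂)v₁ = (138.9/52.12)·2.222 = 5.923 m/s.
Energy conservation along the streamline gives P₂ = P₁ − ½ρ(v₂² − v₁²) − ρg(h₂ − h₁).
P₂ = 152500 + ½·1000·(2.222² − 5.923²) − 1000·9.8·(+11.02) = 152500 + (-15070) − (108000) = 29430 Pa.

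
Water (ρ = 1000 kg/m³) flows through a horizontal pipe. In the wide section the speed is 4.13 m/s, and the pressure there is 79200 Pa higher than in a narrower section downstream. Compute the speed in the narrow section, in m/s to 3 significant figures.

v₂ ≈ 13.2 m/s

With h₁ = h₂, rearranging Bernoulli gives v₂ = √(v₁² + 2ΔP/ρ).
v₂ = √(4.13² + 2·79200/1000) = √(17.1 + 158) = 13.2 m/s.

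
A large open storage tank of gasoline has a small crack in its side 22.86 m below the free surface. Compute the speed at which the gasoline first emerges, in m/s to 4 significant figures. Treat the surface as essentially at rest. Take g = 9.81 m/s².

With the surface at rest and both surface and jet at atmospheric pressure, Bernoulli gives ρg h = ½ρv², so v = √(2gh) = √(2·9.81·22.86) = 21.18 m/s.

21.18 m/s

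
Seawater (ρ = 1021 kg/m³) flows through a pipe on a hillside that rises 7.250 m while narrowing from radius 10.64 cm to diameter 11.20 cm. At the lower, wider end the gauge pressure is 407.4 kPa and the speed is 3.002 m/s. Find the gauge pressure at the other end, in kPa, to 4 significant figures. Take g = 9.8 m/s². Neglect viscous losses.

P₂ ≈ 279.5 kPa

Continuity gives A₁v₁ = A₂v₂, so v₂ = (355.7 cm²)/(98.52 cm²) × 3.002 m/s = 10.84 m/s.
Applying Bernoulli between the two ends and solving for P₂: P₂ = P₁ + ½ρ(v₁² − v₂²) − ρgΔh.
P₂ = 407400 + ½·1021·(3.002² − 10.84²) − 1021·9.8·(+7.250) = 407400 + (-55360) − (72540) = 279500 Pa.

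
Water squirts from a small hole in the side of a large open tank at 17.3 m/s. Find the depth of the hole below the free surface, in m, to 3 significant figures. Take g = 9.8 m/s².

Inverting v = √(2gh) gives h = v² / 2g.
h = 17.3²/(2·9.8) = 299/19.60 = 15.3 m.

h ≈ 15.3 m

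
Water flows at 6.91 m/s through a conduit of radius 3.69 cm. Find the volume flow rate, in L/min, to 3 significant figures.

Q = 1770 L/min

Q = A·v = 0.00428 m² × 6.91 m/s = 0.0296 m³/s.
Converting: 0.0296 m³/s × 60000 = 1770 L/min.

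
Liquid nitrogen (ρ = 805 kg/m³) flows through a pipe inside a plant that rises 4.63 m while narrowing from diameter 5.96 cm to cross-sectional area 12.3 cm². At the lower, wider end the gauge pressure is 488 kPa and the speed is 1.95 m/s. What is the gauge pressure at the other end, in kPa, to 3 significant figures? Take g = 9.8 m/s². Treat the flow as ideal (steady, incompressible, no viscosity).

The volume flow rate is constant, so v₂ = (A₁/A₂)v₁ = (27.9/12.3)·1.95 = 4.42 m/s.
Energy conservation along the streamline gives P₂ = P₁ − ½ρ(v₂² − v₁²) − ρg(h₂ − h₁).
P₂ = 488000 + ½·805·(1.95² − 4.42²) − 805·9.8·(+4.63) = 488000 + (-6340) − (36500) = 445000 Pa.

P₂ ≈ 445 kPa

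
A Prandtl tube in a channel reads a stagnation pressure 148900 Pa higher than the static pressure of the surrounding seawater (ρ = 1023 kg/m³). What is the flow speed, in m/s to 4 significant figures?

Bernoulli between the free stream and the stagnation point: ½ρv² = P_stag − P_static.
v = √(2ΔP/ρ) = √(2·148900/1023) = 17.06 m/s.

v = 17.06 m/s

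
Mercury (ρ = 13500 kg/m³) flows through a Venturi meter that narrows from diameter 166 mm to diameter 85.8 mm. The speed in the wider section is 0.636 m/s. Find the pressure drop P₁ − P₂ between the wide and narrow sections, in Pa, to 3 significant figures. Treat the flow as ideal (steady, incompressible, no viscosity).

Mass conservation (A₁v₁ = A₂v₂) gives v₂ = 0.636 × 216/57.8 = 2.38 m/s.
With no height change, Bernoulli's equation is P₁ + ½ρv₁² = P₂ + ½ρv₂².
P₁ − P₂ = ½·13500·(2.38² − 0.636²) = ½·13500·5.26 = 35500 Pa.

ΔP = 35500 Pa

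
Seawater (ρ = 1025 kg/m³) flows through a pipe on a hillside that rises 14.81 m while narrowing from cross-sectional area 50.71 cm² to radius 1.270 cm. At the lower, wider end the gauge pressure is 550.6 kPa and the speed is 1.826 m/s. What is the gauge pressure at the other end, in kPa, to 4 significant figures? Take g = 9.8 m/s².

Mass conservation (A₁v₁ = A₂v₂) gives v₂ = 1.826 × 50.71/5.067 = 18.27 m/s.
Bernoulli: P₁ + ½ρv₁² + ρg h₁ = P₂ + ½ρv₂² + ρg h₂, so P₂ = P₁ + ½ρ(v₁² − v₂²) − ρg(h₂ − h₁).
P₂ = 550600 + ½·1025·(1.826² − 18.27²) − 1025·9.8·(+14.81) = 550600 + (-169400) − (148800) = 232400 Pa.

P₂ ≈ 232.4 kPa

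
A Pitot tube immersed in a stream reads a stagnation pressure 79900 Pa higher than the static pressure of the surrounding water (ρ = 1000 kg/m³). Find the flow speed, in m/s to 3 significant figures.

v ≈ 12.6 m/s

At the stagnation point the flow is brought to rest, so Bernoulli gives P_stag − P_static = ½ρv².
v = √(2ΔP/ρ) = √(2·79900/1000) = 12.6 m/s.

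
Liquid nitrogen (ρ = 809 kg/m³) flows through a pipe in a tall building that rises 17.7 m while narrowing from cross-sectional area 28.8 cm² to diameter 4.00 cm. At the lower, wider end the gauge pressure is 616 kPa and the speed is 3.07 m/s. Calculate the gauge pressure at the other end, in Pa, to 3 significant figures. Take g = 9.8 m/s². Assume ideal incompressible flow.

P₂ = 459000 Pa

The volume flow rate is constant, so v₂ = (A₁/A₂)v₁ = (28.8/12.6)·3.07 = 7.04 m/s.
Bernoulli: P₁ + ½ρv₁² + ρg h₁ = P₂ + ½ρv₂² + ρg h₂, so P₂ = P₁ + ½ρ(v₁² − v₂²) − ρg(h₂ − h₁).
P₂ = 616000 + ½·809·(3.07² − 7.04²) − 809·9.8·(+17.7) = 616000 + (-16200) − (140000) = 459000 Pa.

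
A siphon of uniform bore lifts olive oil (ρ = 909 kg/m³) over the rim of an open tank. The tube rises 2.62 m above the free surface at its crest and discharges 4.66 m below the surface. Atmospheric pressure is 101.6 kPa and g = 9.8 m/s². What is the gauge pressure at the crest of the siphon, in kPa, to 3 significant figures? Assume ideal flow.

Bernoulli surface→outlet gives ½v² = g·h_out, so v = √(2·9.8·4.66) = 9.56 m/s.
The bore is uniform, so the speed at the crest is the same v. Bernoulli surface→crest: P_atm = P_top + ½ρv² + ρg·h_top.
P_top = 101600 − ½·909·9.56² − 909·9.8·2.62 = 36700 Pa. So P_gauge = P_top − P_atm = -64900 Pa.

P_gauge ≈ -64.9 kPa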